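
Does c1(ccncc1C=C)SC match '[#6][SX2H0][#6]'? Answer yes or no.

Yes

The pattern [#6][SX2H0][#6] describes an aliphatic sulfur bridging two carbons with no H on the sulfur — a thioether.
The molecule carries a methylthio ether (-SCH3), whose atoms satisfy every constraint of the query, so the pattern matches.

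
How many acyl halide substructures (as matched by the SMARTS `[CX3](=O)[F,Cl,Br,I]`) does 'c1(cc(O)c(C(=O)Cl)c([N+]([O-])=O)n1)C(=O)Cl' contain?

2

[CX3](=O)[F,Cl,Br,I] is the SMARTS for an acyl halide: a carbonyl carbon bonded to a halogen.
The molecule carries 2 separate instances of an acyl chloride (-C(=O)Cl) meeting every constraint; each maps to a distinct set of atoms, giving 2 matches.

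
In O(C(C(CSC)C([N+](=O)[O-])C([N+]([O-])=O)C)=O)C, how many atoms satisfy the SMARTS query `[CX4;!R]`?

7

Check the 17 heavy atoms by environment: 7× C (X4, acyclic) → match; 2× N (charge +1, X3, acyclic) → no; 2× O (charge -1, X1, acyclic) → no; 3× O (X1, acyclic) → no; 1× S (X2, acyclic) → no; 1× C (X3, acyclic) → no; 1× O (X2, acyclic) → no.
That gives 7 matching atoms.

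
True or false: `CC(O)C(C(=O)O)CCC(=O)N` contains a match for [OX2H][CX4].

True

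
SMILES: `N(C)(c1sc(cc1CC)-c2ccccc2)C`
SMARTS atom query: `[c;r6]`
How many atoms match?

The query [c;r6] means: aromatic carbon that belongs to a six-membered ring.
Check the 16 heavy atoms by environment: 1× s (aromatic, in 5-ring) → no; 4× c (aromatic, in 5-ring) → no; 1× N (acyclic) → no; 4× C (acyclic) → no; 6× c (aromatic, in 6-ring) → match.
That gives 6 matching atoms.

6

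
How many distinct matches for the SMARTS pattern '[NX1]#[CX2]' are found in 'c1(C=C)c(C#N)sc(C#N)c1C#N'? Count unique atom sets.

[NX1]#[CX2] is the SMARTS for a nitrile: a nitrogen triple-bonded to a two-connected carbon.
The molecule carries 3 separate instances of a nitrile (-C#N) meeting every constraint; each maps to a distinct set of atoms, giving 3 matches.

3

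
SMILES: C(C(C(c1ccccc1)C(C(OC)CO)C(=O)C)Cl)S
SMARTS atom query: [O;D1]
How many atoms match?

2

Check the 20 heavy atoms by environment: 2× C (D2) → no; 5× C (D3) → no; 2× O (D1) → match; 2× C (D1) → no; 1× S (D1) → no; 1× O (D2) → no; 1× c (aromatic, D3) → no; 5× c (aromatic, D2) → no; 1× Cl (D1) → no.
That gives 2 matching atoms.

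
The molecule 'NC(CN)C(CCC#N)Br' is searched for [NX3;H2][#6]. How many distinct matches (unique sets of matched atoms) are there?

[NX3;H2][#6] is the SMARTS for a primary amine: a trivalent nitrogen with two H attached to carbon.
The molecule carries 2 separate instances of a primary amino group (-NH2) meeting every constraint; each maps to a distinct set of atoms, giving 2 matches.

2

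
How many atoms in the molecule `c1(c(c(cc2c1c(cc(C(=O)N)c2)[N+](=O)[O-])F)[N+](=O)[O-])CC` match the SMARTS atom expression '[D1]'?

8

Check the 22 heavy atoms by environment: 7× c (aromatic, D3) → no; 3× c (aromatic, D2) → no; 2× N (charge +1, D3) → no; 2× O (charge -1, D1) → match; 3× O (D1) → match; 1× F (D1) → match; 1× C (D2) → no; 1× C (D1) → match; 1× C (D3) → no; 1× N (D1) → match.
Summing the matching environments: 2 + 3 + 1 + 1 + 1 = 8 matching atoms.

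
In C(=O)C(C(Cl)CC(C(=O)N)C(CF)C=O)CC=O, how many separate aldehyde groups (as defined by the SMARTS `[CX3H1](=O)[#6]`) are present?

3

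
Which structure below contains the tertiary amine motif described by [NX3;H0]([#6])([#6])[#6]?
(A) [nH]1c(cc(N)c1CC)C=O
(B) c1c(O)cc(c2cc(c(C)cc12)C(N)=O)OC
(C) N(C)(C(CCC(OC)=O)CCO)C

C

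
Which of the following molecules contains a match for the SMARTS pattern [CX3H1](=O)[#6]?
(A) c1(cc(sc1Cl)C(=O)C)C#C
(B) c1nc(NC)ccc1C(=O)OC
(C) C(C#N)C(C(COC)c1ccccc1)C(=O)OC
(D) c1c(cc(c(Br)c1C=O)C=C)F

D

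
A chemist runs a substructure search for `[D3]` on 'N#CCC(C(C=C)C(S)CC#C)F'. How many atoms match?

3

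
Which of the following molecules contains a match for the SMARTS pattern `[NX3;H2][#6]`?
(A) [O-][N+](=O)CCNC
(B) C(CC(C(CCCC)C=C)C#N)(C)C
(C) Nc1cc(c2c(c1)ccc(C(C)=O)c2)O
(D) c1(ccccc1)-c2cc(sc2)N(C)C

[NX3;H2][#6] describes a trivalent nitrogen with two H attached to carbon (a primary amine).
(A) has a nitro group (-[N+](=O)[O-]) but the nitrogen is [N+] with no H, not NX3H2.
(B) has a nitrile (-C#N) but the nitrogen is NX1 (triple-bonded), not NX3 with two H.
(C) contains a primary amino group (-NH2), which satisfies every atom and bond constraint.
(D) has a dimethylamino group (-N(CH3)2) but the nitrogen has H0, not H2.
So the answer is (C).

C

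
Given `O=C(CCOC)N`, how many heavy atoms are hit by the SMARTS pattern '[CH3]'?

1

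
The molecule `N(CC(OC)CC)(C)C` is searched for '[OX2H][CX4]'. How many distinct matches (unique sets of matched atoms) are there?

[OX2H][CX4] is the SMARTS for an aliphatic alcohol: a hydroxyl oxygen bound to an sp3 (X4) carbon.
The molecule has a methoxy ether (-OCH3), but the oxygen has H0 (ether), not H1; nothing else fits, so there are 0 matches.

0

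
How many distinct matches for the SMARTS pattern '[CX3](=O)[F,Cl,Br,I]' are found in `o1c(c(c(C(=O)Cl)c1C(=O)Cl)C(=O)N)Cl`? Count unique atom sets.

2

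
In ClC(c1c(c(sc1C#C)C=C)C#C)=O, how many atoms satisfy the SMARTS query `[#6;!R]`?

7

Check the 14 heavy atoms by environment: 1× s (aromatic, in 5-ring) → no; 4× c (aromatic, in 5-ring) → no; 7× C (acyclic) → match; 1× O (acyclic) → no; 1× Cl (acyclic) → no.
That gives 7 matching atoms.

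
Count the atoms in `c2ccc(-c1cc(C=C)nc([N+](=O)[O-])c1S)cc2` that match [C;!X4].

2

The query [C;!X4] means: aliphatic carbon that does not have four total connections.
Check the 18 heavy atoms by environment: 1× n (aromatic, X2) → no; 11× c (aromatic, X3) → no; 1× S (X2) → no; 2× C (X3) → match; 1× N (charge +1, X3) → no; 1× O (charge -1, X1) → no; 1× O (X1) → no.
That gives 2 matching atoms.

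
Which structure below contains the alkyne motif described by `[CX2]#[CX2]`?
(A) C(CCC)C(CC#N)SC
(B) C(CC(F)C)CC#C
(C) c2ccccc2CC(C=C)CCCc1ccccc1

B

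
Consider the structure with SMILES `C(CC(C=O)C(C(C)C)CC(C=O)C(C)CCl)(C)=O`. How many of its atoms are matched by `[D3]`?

6

The query [D3] means: atom with exactly three heavy-atom neighbours.
Check the 19 heavy atoms by environment: 5× C (D2) → no; 6× C (D3) → match; 3× O (D1) → no; 4× C (D1) → no; 1× Cl (D1) → no.
That gives 6 matching atoms.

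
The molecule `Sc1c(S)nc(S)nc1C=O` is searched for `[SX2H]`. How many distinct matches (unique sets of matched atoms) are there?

3

[SX2H] is the SMARTS for a thiol: an aliphatic sulfur with two connections, one being H.
The molecule carries 3 separate instances of a thiol (-SH) meeting every constraint; each maps to a distinct set of atoms, giving 3 matches.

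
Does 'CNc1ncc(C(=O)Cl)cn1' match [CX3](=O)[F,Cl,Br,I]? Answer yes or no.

The pattern [CX3](=O)[F,Cl,Br,I] describes a carbonyl carbon bonded to a halogen — an acyl halide.
The molecule carries an acyl chloride (-C(=O)Cl), whose atoms satisfy every constraint of the query, so the pattern matches.

Yes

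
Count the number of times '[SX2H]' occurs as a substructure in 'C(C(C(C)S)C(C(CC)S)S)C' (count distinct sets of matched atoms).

[SX2H] is the SMARTS for a thiol: an aliphatic sulfur with two connections, one being H.
The molecule carries 3 separate instances of a thiol (-SH) meeting every constraint; each maps to a distinct set of atoms, giving 3 matches.

3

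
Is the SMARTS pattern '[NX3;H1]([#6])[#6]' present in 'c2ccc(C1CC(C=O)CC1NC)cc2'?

Yes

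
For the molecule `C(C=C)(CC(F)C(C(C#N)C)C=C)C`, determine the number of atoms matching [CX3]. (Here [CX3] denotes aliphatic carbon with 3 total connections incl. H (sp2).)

4

Check the 14 heavy atoms by environment: 7× C (X4) → no; 1× F (X1) → no; 1× C (X2) → no; 1× N (X1) → no; 4× C (X3) → match.
That gives 4 matching atoms.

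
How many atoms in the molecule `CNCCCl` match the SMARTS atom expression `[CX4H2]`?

Check the 5 heavy atoms by environment: 2× C (H2, X4) → match; 1× N (H1, X3) → no; 1× C (H3, X4) → no; 1× Cl (H0, X1) → no.
That gives 2 matching atoms.

2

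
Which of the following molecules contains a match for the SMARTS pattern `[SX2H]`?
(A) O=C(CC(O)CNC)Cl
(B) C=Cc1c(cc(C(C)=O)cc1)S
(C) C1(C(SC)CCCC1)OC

[SX2H] describes an aliphatic sulfur with two connections, one being H (a thiol).
(A) has a hydroxyl group (-OH) but it is an -OH, not an -SH.
(B) contains a thiol (-SH), which satisfies every atom and bond constraint.
(C) has a methylthio ether (-SCH3) but the sulfur has H0 (bonded to two carbons), not H1.
So the answer is (B).

B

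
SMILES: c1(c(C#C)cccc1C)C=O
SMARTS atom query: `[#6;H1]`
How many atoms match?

Check the 11 heavy atoms by environment: 3× c (aromatic, H0) → no; 3× c (aromatic, H1) → match; 1× C (H0) → no; 2× C (H1) → match; 1× O (H0) → no; 1× C (H3) → no.
Summing the matching environments: 3 + 2 = 5 matching atoms.

5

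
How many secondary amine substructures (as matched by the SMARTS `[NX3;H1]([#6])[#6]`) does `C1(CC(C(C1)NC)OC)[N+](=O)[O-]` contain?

[NX3;H1]([#6])[#6] is the SMARTS for a secondary amine: a trivalent nitrogen with one H, bonded to two carbons.
Exactly one fragment in the molecule meets all constraints, giving 1 match.

1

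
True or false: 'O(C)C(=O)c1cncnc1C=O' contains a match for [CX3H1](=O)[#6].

True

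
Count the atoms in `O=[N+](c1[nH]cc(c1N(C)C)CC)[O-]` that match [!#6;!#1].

5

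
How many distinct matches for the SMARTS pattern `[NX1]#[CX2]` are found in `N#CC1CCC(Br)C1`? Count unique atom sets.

1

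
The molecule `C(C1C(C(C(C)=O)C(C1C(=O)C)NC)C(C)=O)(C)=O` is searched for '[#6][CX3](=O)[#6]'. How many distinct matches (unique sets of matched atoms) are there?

4

[#6][CX3](=O)[#6] is the SMARTS for a ketone: a carbonyl carbon (no H) flanked by two carbons.
The molecule carries 4 separate instances of an acetyl/ketone group (-C(=O)CH3) meeting every constraint; each maps to a distinct set of atoms, giving 4 matches.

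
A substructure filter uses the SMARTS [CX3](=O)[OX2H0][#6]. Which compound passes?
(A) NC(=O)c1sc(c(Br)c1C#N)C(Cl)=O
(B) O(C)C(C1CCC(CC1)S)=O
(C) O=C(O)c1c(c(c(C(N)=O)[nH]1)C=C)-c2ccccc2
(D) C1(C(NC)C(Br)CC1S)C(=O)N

[CX3](=O)[OX2H0][#6] describes a carbonyl carbon bonded to an oxygen that is itself bonded to carbon (no H on that O) (an ester).
(A) has a primary amide (-C(=O)NH2) but the carbonyl is bonded to N, not to an O-C linkage.
(B) contains a methyl-ester group (-C(=O)OCH3), which satisfies every atom and bond constraint.
(C) has a primary amide (-C(=O)NH2) but the carbonyl is bonded to N, not to an O-C linkage.
(D) has a primary amide (-C(=O)NH2) but the carbonyl is bonded to N, not to an O-C linkage.
So the answer is (B).

B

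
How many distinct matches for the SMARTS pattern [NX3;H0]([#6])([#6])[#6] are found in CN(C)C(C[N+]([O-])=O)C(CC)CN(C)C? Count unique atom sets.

2

[NX3;H0]([#6])([#6])[#6] is the SMARTS for a tertiary amine: a trivalent nitrogen with no H, bonded to three carbons.
The molecule carries 2 separate instances of a dimethylamino group (-N(CH3)2) meeting every constraint; each maps to a distinct set of atoms, giving 2 matches.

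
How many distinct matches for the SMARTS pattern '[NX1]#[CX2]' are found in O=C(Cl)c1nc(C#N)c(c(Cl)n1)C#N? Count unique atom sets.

[NX1]#[CX2] is the SMARTS for a nitrile: a nitrogen triple-bonded to a two-connected carbon.
The molecule carries 2 separate instances of a nitrile (-C#N) meeting every constraint; each maps to a distinct set of atoms, giving 2 matches.

2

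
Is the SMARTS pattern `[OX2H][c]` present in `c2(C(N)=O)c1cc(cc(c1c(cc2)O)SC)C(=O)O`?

Yes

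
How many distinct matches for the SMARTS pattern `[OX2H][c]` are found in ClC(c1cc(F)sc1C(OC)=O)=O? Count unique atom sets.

0

[OX2H][c] is the SMARTS for a phenol: a hydroxyl oxygen attached to an aromatic carbon.
No fragment in the molecule satisfies every constraint, giving 0 matches.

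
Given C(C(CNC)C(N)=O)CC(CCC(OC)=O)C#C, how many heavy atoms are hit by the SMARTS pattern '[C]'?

13

Check the 18 heavy atoms by environment: 13× C → match; 2× N → no; 3× O → no.
That gives 13 matching atoms.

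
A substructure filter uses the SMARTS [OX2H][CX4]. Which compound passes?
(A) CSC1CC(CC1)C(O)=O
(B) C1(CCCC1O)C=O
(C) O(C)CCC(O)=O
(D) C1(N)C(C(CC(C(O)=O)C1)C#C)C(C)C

B

[OX2H][CX4] describes a hydroxyl oxygen bound to an sp3 (X4) carbon (an aliphatic alcohol).
(A) has a carboxylic acid group (-C(=O)OH) but the -OH is on a CX3 carbonyl carbon, not a CX4 carbon.
(B) contains a hydroxyl group (-OH), which satisfies every atom and bond constraint.
(C) has a carboxylic acid group (-C(=O)OH) but the -OH is on a CX3 carbonyl carbon, not a CX4 carbon.
(D) has a carboxylic acid group (-C(=O)OH) but the -OH is on a CX3 carbonyl carbon, not a CX4 carbon.
So the answer is (B).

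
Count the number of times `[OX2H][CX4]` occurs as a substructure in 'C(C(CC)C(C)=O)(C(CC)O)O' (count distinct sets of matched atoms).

2

[OX2H][CX4] is the SMARTS for an aliphatic alcohol: a hydroxyl oxygen bound to an sp3 (X4) carbon.
The molecule carries 2 separate instances of a hydroxyl group (-OH) meeting every constraint; each maps to a distinct set of atoms, giving 2 matches.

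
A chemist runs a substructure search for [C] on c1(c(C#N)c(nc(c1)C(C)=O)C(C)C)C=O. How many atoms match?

The query [C] means: uppercase C matches aliphatic (non-aromatic) carbon only.
Check the 16 heavy atoms by environment: 1× n (aromatic) → no; 5× c (aromatic) → no; 7× C → match; 2× O → no; 1× N → no.
That gives 7 matching atoms.

7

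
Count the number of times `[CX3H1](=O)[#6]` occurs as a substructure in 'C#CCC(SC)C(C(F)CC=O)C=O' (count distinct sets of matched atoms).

[CX3H1](=O)[#6] is the SMARTS for an aldehyde: an sp2 carbon with one H, double-bonded to O and single-bonded to carbon.
The molecule carries 2 separate instances of an aldehyde (-CHO) meeting every constraint; each maps to a distinct set of atoms, giving 2 matches.

2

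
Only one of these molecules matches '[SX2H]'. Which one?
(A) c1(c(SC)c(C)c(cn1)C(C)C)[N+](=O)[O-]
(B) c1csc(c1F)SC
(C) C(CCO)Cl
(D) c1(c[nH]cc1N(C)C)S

D

[SX2H] describes an aliphatic sulfur with two connections, one being H (a thiol).
(A) has a methylthio ether (-SCH3) but the sulfur has H0 (bonded to two carbons), not H1.
(B) has a methylthio ether (-SCH3) but the sulfur has H0 (bonded to two carbons), not H1.
(C) has a hydroxyl group (-OH) but it is an -OH, not an -SH.
(D) contains a thiol (-SH), which satisfies every atom and bond constraint.
So the answer is (D).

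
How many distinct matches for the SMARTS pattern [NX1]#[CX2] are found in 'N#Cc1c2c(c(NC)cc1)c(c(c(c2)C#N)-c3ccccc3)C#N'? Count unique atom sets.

3

[NX1]#[CX2] is the SMARTS for a nitrile: a nitrogen triple-bonded to a two-connected carbon.
The molecule carries 3 separate instances of a nitrile (-C#N) meeting every constraint; each maps to a distinct set of atoms, giving 3 matches.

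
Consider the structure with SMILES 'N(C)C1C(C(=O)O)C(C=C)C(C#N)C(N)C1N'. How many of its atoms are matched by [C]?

11

Check the 17 heavy atoms by environment: 11× C → match; 4× N → no; 2× O → no.
That gives 11 matching atoms.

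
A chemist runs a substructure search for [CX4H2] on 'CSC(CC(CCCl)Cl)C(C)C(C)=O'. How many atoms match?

The query [CX4H2] means: sp3 carbon (X4) with exactly two hydrogens.
Check the 14 heavy atoms by environment: 3× C (H3, X4) → no; 3× C (H1, X4) → no; 3× C (H2, X4) → match; 2× Cl (H0, X1) → no; 1× C (H0, X3) → no; 1× O (H0, X1) → no; 1× S (H0, X2) → no.
That gives 3 matching atoms.

3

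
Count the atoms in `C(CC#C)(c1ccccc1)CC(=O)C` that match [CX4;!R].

The query [CX4;!R] means: aliphatic carbon with four total connections, not in a ring.
Check the 14 heavy atoms by environment: 4× C (X4, acyclic) → match; 6× c (aromatic, X3, in 6-ring) → no; 2× C (X2, acyclic) → no; 1× C (X3, acyclic) → no; 1× O (X1, acyclic) → no.
That gives 4 matching atoms.

4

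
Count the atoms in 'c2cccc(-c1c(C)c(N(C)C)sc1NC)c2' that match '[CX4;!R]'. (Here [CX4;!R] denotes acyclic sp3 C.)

The query [CX4;!R] means: aliphatic carbon with four total connections, not in a ring.
Check the 17 heavy atoms by environment: 1× s (aromatic, X2, in 5-ring) → no; 4× c (aromatic, X3, in 5-ring) → no; 4× C (X4, acyclic) → match; 6× c (aromatic, X3, in 6-ring) → no; 2× N (X3, acyclic) → no.
That gives 4 matching atoms.

4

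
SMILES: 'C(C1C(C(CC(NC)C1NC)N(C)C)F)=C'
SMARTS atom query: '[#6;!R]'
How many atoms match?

6

Check the 16 heavy atoms by environment: 6× C (in 6-ring) → no; 1× F (acyclic) → no; 3× N (acyclic) → no; 6× C (acyclic) → match.
That gives 6 matching atoms.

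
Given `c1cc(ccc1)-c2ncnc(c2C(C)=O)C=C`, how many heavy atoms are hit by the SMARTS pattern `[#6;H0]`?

5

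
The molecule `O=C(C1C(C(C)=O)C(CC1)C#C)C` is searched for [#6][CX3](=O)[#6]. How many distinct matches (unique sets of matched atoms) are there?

2

[#6][CX3](=O)[#6] is the SMARTS for a ketone: a carbonyl carbon (no H) flanked by two carbons.
The molecule carries 2 separate instances of an acetyl/ketone group (-C(=O)CH3) meeting every constraint; each maps to a distinct set of atoms, giving 2 matches.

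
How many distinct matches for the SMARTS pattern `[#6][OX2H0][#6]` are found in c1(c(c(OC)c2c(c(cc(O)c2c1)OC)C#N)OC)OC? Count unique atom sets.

4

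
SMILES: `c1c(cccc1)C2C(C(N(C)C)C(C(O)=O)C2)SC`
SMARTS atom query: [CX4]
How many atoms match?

8

The query [CX4] means: C with X4: aliphatic carbon with exactly 4 total connections (bonds + H).
Check the 19 heavy atoms by environment: 8× C (X4) → match; 1× N (X3) → no; 1× S (X2) → no; 6× c (aromatic, X3) → no; 1× C (X3) → no; 1× O (X1) → no; 1× O (X2) → no.
That gives 8 matching atoms.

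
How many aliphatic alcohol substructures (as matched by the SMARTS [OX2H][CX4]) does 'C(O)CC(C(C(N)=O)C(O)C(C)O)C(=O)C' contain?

3

[OX2H][CX4] is the SMARTS for an aliphatic alcohol: a hydroxyl oxygen bound to an sp3 (X4) carbon.
The molecule carries 3 separate instances of a hydroxyl group (-OH) meeting every constraint; each maps to a distinct set of atoms, giving 3 matches.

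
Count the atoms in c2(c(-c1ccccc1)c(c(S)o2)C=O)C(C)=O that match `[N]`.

The query [N] means: uppercase N matches aliphatic (non-aromatic) nitrogen only.
Check the 17 heavy atoms by environment: 1× o (aromatic) → no; 10× c (aromatic) → no; 3× C → no; 2× O → no; 1× S → no.
No environment satisfies the query, so 0 matching atoms.

0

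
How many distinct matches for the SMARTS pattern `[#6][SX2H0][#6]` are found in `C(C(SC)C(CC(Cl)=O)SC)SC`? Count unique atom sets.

3

[#6][SX2H0][#6] is the SMARTS for a thioether: an aliphatic sulfur bridging two carbons with no H on the sulfur.
The molecule carries 3 separate instances of a methylthio ether (-SCH3) meeting every constraint; each maps to a distinct set of atoms, giving 3 matches.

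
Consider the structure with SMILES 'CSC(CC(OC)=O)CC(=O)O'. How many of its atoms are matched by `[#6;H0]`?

2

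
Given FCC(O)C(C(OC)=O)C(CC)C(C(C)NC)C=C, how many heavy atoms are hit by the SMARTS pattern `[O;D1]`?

2

The query [O;D1] means: aliphatic oxygen bonded to exactly one heavy atom.
Check the 19 heavy atoms by environment: 5× C (D1) → no; 6× C (D3) → no; 3× C (D2) → no; 1× F (D1) → no; 1× N (D2) → no; 2× O (D1) → match; 1× O (D2) → no.
That gives 2 matching atoms.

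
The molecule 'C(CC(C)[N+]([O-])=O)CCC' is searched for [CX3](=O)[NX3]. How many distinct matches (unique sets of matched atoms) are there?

0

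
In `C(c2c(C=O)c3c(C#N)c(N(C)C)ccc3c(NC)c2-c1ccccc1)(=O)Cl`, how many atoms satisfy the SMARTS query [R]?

16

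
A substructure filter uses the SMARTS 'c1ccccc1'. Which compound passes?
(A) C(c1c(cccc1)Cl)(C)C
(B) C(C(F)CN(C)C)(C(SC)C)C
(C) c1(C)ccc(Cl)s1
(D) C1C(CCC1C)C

A

c1ccccc1 describes six aromatic carbons in a ring (a benzene ring).
(A) contains the required atom environment, so the pattern matches.
(B) has a methyl group (-CH3) but no six-membered all-carbon aromatic ring is present.
(C) has a methyl group (-CH3) but no six-membered all-carbon aromatic ring is present.
(D) has a methyl group (-CH3) but no six-membered all-carbon aromatic ring is present.
So the answer is (A).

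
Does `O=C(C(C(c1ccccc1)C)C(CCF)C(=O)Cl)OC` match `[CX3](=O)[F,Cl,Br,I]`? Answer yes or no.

Yes

The pattern [CX3](=O)[F,Cl,Br,I] describes a carbonyl carbon bonded to a halogen — an acyl halide.
The molecule carries an acyl chloride (-C(=O)Cl), whose atoms satisfy every constraint of the query, so the pattern matches.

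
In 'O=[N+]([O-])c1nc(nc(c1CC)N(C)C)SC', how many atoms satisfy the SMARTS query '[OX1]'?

Check the 16 heavy atoms by environment: 2× n (aromatic, X2) → no; 4× c (aromatic, X3) → no; 1× N (X3) → no; 5× C (X4) → no; 1× S (X2) → no; 1× N (charge +1, X3) → no; 1× O (charge -1, X1) → match; 1× O (X1) → match.
Summing the matching environments: 1 + 1 = 2 matching atoms.

2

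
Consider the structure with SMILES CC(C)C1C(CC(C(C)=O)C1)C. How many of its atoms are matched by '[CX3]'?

The query [CX3] means: C with X3: aliphatic carbon with exactly 3 total connections.
Check the 12 heavy atoms by environment: 10× C (X4) → no; 1× C (X3) → match; 1× O (X1) → no.
That gives 1 matching atom.

1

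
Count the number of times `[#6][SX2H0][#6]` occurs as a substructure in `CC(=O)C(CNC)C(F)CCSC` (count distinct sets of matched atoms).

[#6][SX2H0][#6] is the SMARTS for a thioether: an aliphatic sulfur bridging two carbons with no H on the sulfur.
Exactly one fragment in the molecule meets all constraints, giving 1 match.

1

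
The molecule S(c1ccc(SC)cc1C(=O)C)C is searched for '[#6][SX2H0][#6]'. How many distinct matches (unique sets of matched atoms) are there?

[#6][SX2H0][#6] is the SMARTS for a thioether: an aliphatic sulfur bridging two carbons with no H on the sulfur.
The molecule carries 2 separate instances of a methylthio ether (-SCH3) meeting every constraint; each maps to a distinct set of atoms, giving 2 matches.

2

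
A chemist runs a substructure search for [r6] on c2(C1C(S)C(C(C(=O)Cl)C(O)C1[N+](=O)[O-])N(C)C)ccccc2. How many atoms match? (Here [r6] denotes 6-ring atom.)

12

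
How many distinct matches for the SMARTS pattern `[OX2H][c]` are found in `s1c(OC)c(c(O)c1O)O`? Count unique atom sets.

3

[OX2H][c] is the SMARTS for a phenol: a hydroxyl oxygen attached to an aromatic carbon.
The molecule carries 3 separate instances of a hydroxyl group (-OH) meeting every constraint; each maps to a distinct set of atoms, giving 3 matches.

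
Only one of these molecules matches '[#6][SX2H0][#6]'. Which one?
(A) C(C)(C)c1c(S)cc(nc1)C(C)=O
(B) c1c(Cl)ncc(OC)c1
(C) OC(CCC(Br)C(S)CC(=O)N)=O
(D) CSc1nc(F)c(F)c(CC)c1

D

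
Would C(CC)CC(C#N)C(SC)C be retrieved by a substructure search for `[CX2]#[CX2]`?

No

The pattern [CX2]#[CX2] describes a carbon-carbon triple bond — an alkyne.
The closest candidate here is a nitrile (-C#N), but the triple bond is C#N, not C#C. No other fragment satisfies the full query, so there is no match.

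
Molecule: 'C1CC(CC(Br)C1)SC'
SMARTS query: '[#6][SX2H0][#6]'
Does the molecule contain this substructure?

Yes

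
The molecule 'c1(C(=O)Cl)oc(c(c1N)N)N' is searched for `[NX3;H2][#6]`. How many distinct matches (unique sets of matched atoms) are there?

3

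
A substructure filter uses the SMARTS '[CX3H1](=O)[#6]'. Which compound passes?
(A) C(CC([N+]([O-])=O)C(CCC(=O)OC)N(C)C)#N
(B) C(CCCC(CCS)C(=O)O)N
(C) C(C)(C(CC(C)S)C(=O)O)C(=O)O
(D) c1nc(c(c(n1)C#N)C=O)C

[CX3H1](=O)[#6] describes an sp2 carbon with one H, double-bonded to O and single-bonded to carbon (an aldehyde).
(A) has a methyl-ester group (-C(=O)OCH3) but the carbonyl carbon has H0, not H1.
(B) has a carboxylic acid group (-C(=O)OH) but the carbonyl carbon has H0 and is bonded to O, not H1.
(C) has a carboxylic acid group (-C(=O)OH) but the carbonyl carbon has H0 and is bonded to O, not H1.
(D) contains an aldehyde (-CHO), which satisfies every atom and bond constraint.
So the answer is (D).

D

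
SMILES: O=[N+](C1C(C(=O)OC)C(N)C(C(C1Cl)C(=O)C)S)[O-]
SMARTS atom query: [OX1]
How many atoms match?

4

Check the 19 heavy atoms by environment: 8× C (X4) → no; 1× N (X3) → no; 2× C (X3) → no; 3× O (X1) → match; 1× N (charge +1, X3) → no; 1× O (charge -1, X1) → match; 1× S (X2) → no; 1× Cl (X1) → no; 1× O (X2) → no.
Summing the matching environments: 3 + 1 = 4 matching atoms.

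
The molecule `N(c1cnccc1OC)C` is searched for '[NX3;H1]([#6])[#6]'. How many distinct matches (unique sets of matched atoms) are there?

[NX3;H1]([#6])[#6] is the SMARTS for a secondary amine: a trivalent nitrogen with one H, bonded to two carbons.
Exactly one fragment in the molecule meets all constraints, giving 1 match.

1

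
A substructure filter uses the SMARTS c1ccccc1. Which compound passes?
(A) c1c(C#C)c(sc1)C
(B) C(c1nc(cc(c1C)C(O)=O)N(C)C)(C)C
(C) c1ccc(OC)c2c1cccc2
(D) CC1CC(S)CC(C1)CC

C

c1ccccc1 describes six aromatic carbons in a ring (a benzene ring).
(A) has a methyl group (-CH3) but no six-membered all-carbon aromatic ring is present.
(B) has a methyl group (-CH3) but no six-membered all-carbon aromatic ring is present.
(C) contains the required atom environment, so the pattern matches.
(D) has a methyl group (-CH3) but no six-membered all-carbon aromatic ring is present.
So the answer is (C).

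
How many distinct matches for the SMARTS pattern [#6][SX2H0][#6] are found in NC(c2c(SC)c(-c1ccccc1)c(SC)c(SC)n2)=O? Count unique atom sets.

[#6][SX2H0][#6] is the SMARTS for a thioether: an aliphatic sulfur bridging two carbons with no H on the sulfur.
The molecule carries 3 separate instances of a methylthio ether (-SCH3) meeting every constraint; each maps to a distinct set of atoms, giving 3 matches.

3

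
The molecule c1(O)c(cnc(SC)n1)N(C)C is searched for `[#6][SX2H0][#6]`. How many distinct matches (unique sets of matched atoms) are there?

1

[#6][SX2H0][#6] is the SMARTS for a thioether: an aliphatic sulfur bridging two carbons with no H on the sulfur.
Exactly one fragment in the molecule meets all constraints, giving 1 match.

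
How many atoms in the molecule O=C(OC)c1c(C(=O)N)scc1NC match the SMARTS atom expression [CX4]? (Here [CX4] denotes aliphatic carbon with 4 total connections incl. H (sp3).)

Check the 14 heavy atoms by environment: 1× s (aromatic, X2) → no; 4× c (aromatic, X3) → no; 2× C (X3) → no; 2× O (X1) → no; 1× O (X2) → no; 2× C (X4) → match; 2× N (X3) → no.
That gives 2 matching atoms.

2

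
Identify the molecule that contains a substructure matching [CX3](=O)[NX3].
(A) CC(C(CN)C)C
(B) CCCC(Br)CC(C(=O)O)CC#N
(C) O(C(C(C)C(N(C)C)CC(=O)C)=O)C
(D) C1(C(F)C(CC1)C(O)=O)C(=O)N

[CX3](=O)[NX3] describes a carbonyl carbon bonded to a trivalent nitrogen (an amide).
(A) has a primary amino group (-NH2) but the -NH2 is not attached to a carbonyl carbon.
(B) has a nitrile (-C#N) but the nitrile N is NX1 (triple-bonded), not NX3.
(C) has a methyl-ester group (-C(=O)OCH3) but the carbonyl is bonded to O, not to an NX3 nitrogen.
(D) contains a primary amide (-C(=O)NH2), which satisfies every atom and bond constraint.
So the answer is (D).

D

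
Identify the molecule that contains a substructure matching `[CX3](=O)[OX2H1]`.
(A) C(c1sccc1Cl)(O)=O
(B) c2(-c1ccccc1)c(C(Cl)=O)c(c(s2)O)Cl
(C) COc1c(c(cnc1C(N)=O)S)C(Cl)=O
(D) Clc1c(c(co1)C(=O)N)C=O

A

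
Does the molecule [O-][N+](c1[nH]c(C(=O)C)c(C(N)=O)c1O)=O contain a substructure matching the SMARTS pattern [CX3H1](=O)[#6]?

The pattern [CX3H1](=O)[#6] describes an sp2 carbon with one H, double-bonded to O and single-bonded to carbon — an aldehyde.
The closest candidate here is an acetyl/ketone group (-C(=O)CH3), but the carbonyl carbon has H0 (two carbon neighbours), not H1. No other fragment satisfies the full query, so there is no match.

No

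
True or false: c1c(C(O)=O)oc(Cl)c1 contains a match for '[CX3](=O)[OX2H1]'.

True

The pattern [CX3](=O)[OX2H1] describes an sp2 carbon double-bonded to O and single-bonded to an -OH oxygen — a carboxylic acid.
The molecule carries a carboxylic acid group (-C(=O)OH), whose atoms satisfy every constraint of the query, so the pattern matches.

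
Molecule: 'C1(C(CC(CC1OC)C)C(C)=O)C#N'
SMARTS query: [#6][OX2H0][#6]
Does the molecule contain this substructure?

Yes

The pattern [#6][OX2H0][#6] describes an aliphatic oxygen bridging two carbons with no H on the oxygen — an ether.
The molecule carries a methoxy ether (-OCH3), whose atoms satisfy every constraint of the query, so the pattern matches.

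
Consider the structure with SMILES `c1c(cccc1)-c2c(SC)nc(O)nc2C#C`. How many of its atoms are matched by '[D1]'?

3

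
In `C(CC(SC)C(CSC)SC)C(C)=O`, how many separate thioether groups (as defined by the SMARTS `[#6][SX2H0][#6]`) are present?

3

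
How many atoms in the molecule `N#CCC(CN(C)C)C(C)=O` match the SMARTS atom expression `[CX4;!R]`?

6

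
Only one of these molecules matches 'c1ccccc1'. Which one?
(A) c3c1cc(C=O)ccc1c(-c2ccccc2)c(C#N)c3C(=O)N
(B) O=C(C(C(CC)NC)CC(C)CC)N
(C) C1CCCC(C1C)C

A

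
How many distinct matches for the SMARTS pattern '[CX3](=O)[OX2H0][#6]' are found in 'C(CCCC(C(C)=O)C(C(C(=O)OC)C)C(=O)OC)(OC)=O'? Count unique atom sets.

3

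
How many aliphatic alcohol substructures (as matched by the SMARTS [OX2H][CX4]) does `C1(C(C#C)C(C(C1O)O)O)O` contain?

4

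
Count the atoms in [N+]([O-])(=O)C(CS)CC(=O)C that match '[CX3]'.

Check the 10 heavy atoms by environment: 4× C (X4) → no; 1× S (X2) → no; 1× N (charge +1, X3) → no; 1× O (charge -1, X1) → no; 2× O (X1) → no; 1× C (X3) → match.
That gives 1 matching atom.

1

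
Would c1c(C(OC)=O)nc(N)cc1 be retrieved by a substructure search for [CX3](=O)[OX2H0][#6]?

The pattern [CX3](=O)[OX2H0][#6] describes a carbonyl carbon bonded to an oxygen that is itself bonded to carbon (no H on that O) — an ester.
The molecule carries a methyl-ester group (-C(=O)OCH3), whose atoms satisfy every constraint of the query, so the pattern matches.

Yes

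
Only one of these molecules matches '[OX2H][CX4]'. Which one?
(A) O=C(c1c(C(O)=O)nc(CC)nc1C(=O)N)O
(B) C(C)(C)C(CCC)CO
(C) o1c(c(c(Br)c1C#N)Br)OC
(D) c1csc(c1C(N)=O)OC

[OX2H][CX4] describes a hydroxyl oxygen bound to an sp3 (X4) carbon (an aliphatic alcohol).
(A) has a carboxylic acid group (-C(=O)OH) but the -OH is on a CX3 carbonyl carbon, not a CX4 carbon.
(B) contains a hydroxyl group (-OH), which satisfies every atom and bond constraint.
(C) has a methoxy ether (-OCH3) but the oxygen has H0 (ether), not H1.
(D) has a methoxy ether (-OCH3) but the oxygen has H0 (ether), not H1.
So the answer is (B).

B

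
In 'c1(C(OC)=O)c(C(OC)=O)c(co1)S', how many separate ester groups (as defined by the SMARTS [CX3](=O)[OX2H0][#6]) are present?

[CX3](=O)[OX2H0][#6] is the SMARTS for an ester: a carbonyl carbon bonded to an oxygen that is itself bonded to carbon (no H on that O).
The molecule carries 2 separate instances of a methyl-ester group (-C(=O)OCH3) meeting every constraint; each maps to a distinct set of atoms, giving 2 matches.

2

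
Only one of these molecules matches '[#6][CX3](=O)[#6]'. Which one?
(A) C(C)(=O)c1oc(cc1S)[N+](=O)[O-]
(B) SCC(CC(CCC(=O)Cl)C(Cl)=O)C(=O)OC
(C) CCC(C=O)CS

[#6][CX3](=O)[#6] describes a carbonyl carbon (no H) flanked by two carbons (a ketone).
(A) contains an acetyl/ketone group (-C(=O)CH3), which satisfies every atom and bond constraint.
(B) has a methyl-ester group (-C(=O)OCH3) but one neighbour of the carbonyl carbon is O, not C.
(C) has an aldehyde (-CHO) but the carbonyl carbon has H1, so it is not flanked by two carbons.
So the answer is (A).

A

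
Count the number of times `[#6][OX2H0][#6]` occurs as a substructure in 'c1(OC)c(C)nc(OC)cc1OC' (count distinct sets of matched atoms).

[#6][OX2H0][#6] is the SMARTS for an ether: an aliphatic oxygen bridging two carbons with no H on the oxygen.
The molecule carries 3 separate instances of a methoxy ether (-OCH3) meeting every constraint; each maps to a distinct set of atoms, giving 3 matches.

3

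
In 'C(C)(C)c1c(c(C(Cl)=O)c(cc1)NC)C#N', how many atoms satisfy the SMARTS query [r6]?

The query [r6] means: r6 matches atoms in a six-membered ring.
Check the 16 heavy atoms by environment: 6× c (aromatic, in 6-ring) → match; 6× C (acyclic) → no; 1× O (acyclic) → no; 1× Cl (acyclic) → no; 2× N (acyclic) → no.
That gives 6 matching atoms.

6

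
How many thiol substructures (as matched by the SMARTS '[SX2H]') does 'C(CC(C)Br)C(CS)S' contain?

2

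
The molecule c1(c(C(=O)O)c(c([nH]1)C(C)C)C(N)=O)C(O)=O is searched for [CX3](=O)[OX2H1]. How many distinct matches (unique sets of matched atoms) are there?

[CX3](=O)[OX2H1] is the SMARTS for a carboxylic acid: an sp2 carbon double-bonded to O and single-bonded to an -OH oxygen.
The molecule carries 2 separate instances of a carboxylic acid group (-C(=O)OH) meeting every constraint; each maps to a distinct set of atoms, giving 2 matches.

2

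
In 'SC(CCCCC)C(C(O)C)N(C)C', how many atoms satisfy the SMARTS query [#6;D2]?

4

The query [#6;D2] means: any carbon bonded to exactly two heavy atoms.
Check the 14 heavy atoms by environment: 4× C (D1) → no; 3× C (D3) → no; 4× C (D2) → match; 1× N (D3) → no; 1× S (D1) → no; 1× O (D1) → no.
That gives 4 matching atoms.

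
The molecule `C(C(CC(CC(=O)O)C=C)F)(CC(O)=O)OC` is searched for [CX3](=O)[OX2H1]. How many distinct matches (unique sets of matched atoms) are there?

2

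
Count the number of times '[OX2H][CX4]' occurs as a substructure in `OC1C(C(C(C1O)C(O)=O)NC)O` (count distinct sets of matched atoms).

[OX2H][CX4] is the SMARTS for an aliphatic alcohol: a hydroxyl oxygen bound to an sp3 (X4) carbon.
The molecule carries 3 separate instances of a hydroxyl group (-OH) meeting every constraint; each maps to a distinct set of atoms, giving 3 matches.

3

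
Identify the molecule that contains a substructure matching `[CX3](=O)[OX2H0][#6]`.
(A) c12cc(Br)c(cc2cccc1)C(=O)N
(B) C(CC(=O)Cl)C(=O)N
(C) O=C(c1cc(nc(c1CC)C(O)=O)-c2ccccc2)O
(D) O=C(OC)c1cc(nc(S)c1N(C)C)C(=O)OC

D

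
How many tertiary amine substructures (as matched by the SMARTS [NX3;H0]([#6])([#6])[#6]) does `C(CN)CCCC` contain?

0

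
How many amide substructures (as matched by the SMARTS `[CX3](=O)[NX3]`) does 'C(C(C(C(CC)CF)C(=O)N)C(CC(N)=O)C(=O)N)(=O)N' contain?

[CX3](=O)[NX3] is the SMARTS for an amide: a carbonyl carbon bonded to a trivalent nitrogen.
The molecule carries 4 separate instances of a primary amide (-C(=O)NH2) meeting every constraint; each maps to a distinct set of atoms, giving 4 matches.

4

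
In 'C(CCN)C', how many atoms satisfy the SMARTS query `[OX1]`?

The query [OX1] means: aliphatic oxygen with one total connection — typically a carbonyl =O or an oxide.
Check the 5 heavy atoms by environment: 4× C (X4) → no; 1× N (X3) → no.
No environment satisfies the query, so 0 matching atoms.

0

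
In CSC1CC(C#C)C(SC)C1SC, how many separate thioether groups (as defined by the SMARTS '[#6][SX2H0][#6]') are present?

3

[#6][SX2H0][#6] is the SMARTS for a thioether: an aliphatic sulfur bridging two carbons with no H on the sulfur.
The molecule carries 3 separate instances of a methylthio ether (-SCH3) meeting every constraint; each maps to a distinct set of atoms, giving 3 matches.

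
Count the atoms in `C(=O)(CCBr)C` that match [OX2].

The query [OX2] means: aliphatic oxygen with two total connections — ether, hydroxyl, or ester single-bond O.
Check the 6 heavy atoms by environment: 3× C (X4) → no; 1× C (X3) → no; 1× O (X1) → no; 1× Br (X1) → no.
No environment satisfies the query, so 0 matching atoms.

0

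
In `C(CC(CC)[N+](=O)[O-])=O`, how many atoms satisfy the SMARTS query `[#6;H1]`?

2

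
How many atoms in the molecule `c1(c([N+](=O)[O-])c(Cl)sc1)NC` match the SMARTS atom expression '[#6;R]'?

4

The query [#6;R] means: carbon that is part of a ring.
Check the 11 heavy atoms by environment: 1× s (aromatic, in 5-ring) → no; 4× c (aromatic, in 5-ring) → match; 1× N (charge +1, acyclic) → no; 1× O (charge -1, acyclic) → no; 1× O (acyclic) → no; 1× N (acyclic) → no; 1× C (acyclic) → no; 1× Cl (acyclic) → no.
That gives 4 matching atoms.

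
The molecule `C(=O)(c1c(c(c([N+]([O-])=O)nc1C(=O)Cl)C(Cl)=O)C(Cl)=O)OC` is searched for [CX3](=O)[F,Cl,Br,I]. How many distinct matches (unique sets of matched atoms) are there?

3

[CX3](=O)[F,Cl,Br,I] is the SMARTS for an acyl halide: a carbonyl carbon bonded to a halogen.
The molecule carries 3 separate instances of an acyl chloride (-C(=O)Cl) meeting every constraint; each maps to a distinct set of atoms, giving 3 matches.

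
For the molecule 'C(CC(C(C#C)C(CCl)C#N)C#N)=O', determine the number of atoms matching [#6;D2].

The query [#6;D2] means: any carbon bonded to exactly two heavy atoms.
Check the 14 heavy atoms by environment: 6× C (D2) → match; 3× C (D3) → no; 1× C (D1) → no; 2× N (D1) → no; 1× O (D1) → no; 1× Cl (D1) → no.
That gives 6 matching atoms.

6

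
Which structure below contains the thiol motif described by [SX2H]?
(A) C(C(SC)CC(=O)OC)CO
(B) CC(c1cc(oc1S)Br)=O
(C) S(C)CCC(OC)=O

B

[SX2H] describes an aliphatic sulfur with two connections, one being H (a thiol).
(A) has a methylthio ether (-SCH3) but the sulfur has H0 (bonded to two carbons), not H1.
(B) contains a thiol (-SH), which satisfies every atom and bond constraint.
(C) has a methylthio ether (-SCH3) but the sulfur has H0 (bonded to two carbons), not H1.
So the answer is (B).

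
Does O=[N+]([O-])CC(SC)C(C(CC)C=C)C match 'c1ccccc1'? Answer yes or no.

The pattern c1ccccc1 describes six aromatic carbons in a ring — a benzene ring.
The closest candidate here is a methyl group (-CH3), but no six-membered all-carbon aromatic ring is present. No other fragment satisfies the full query, so there is no match.

No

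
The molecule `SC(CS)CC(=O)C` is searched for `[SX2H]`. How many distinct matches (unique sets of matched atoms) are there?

2

[SX2H] is the SMARTS for a thiol: an aliphatic sulfur with two connections, one being H.
The molecule carries 2 separate instances of a thiol (-SH) meeting every constraint; each maps to a distinct set of atoms, giving 2 matches.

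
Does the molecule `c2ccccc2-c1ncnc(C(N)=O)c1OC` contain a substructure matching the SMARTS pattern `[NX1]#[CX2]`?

The pattern [NX1]#[CX2] describes a nitrogen triple-bonded to a two-connected carbon — a nitrile.
The closest candidate here is a primary amide (-C(=O)NH2), but the nitrogen is NX3, not NX1. No other fragment satisfies the full query, so there is no match.

No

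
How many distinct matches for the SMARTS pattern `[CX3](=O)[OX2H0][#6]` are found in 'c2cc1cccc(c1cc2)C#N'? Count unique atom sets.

0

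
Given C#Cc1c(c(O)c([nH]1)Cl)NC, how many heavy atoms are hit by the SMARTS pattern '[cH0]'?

The query [cH0] means: aromatic carbon with no attached hydrogen (substituted or ring-fusion).
Check the 11 heavy atoms by environment: 1× n (aromatic, H1) → no; 4× c (aromatic, H0) → match; 1× N (H1) → no; 1× C (H3) → no; 1× O (H1) → no; 1× Cl (H0) → no; 1× C (H0) → no; 1× C (H1) → no.
That gives 4 matching atoms.

4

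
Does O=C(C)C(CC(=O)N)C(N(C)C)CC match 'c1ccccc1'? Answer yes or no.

No

The pattern c1ccccc1 describes six aromatic carbons in a ring — a benzene ring.
The closest candidate here is a methyl group (-CH3), but no six-membered all-carbon aromatic ring is present. No other fragment satisfies the full query, so there is no match.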